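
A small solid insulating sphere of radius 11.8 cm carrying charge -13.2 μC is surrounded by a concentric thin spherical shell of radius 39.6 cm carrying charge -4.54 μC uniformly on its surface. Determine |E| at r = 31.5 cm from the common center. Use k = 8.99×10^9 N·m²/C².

Use a concentric Gaussian sphere at r = 31.5 cm (between the bodies, 11.8 cm < r < 39.6 cm).
The shell at 39.6 cm lies outside the Gaussian surface, so Q_enc = -13.2 μC = -1.32×10^-5 C.
By Gauss's law, ∮E·dA = E·4πr² = Q_enc/ε₀.
E = k|Q_enc|/r² = (8.99×10^9)(1.32e-5)/(0.315)² = 1.20×10^6 N/C.

|E| = 1.20×10^6 V/m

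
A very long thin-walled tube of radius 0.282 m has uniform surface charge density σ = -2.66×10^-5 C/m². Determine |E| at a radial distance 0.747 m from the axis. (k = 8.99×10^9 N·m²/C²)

E = 1.13×10^6 V/m

By cylindrical symmetry E is radial; use a coaxial Gaussian cylinder of radius 0.747 m and length L (r > 0.282 m).
The whole shell is enclosed: λ_enc = σ·2πR = (-2.66e-5)·2π·(0.282) = -4.713×10^-5 C/m.
Gauss's law: E·2πrL = λ_enc L/ε₀.
E = 2k|λ_enc|/r = 2(8.99×10^9)(4.713e-5)/(0.747) = 1.13e6 N/C.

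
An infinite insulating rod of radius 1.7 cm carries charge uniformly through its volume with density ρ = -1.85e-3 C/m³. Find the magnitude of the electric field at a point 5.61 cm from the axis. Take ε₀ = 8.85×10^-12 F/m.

5.38×10^5 V/m

By cylindrical symmetry E is radial; use a coaxial Gaussian cylinder of radius 5.61 cm and length L (r > 1.7 cm, full cross-section enclosed).
λ_enc = ρ·πR² = (-1.85e-3)π(0.017)² = -1.68×10^-6 C/m.
By Gauss's law (flux through the curved wall only), E·2πrL = λ_enc L/ε₀.
E = |λ_enc|/(2πε₀r) = (1.68×10^-6)/(2π·8.85×10^-12·0.0561) = 5.38×10^5 N/C.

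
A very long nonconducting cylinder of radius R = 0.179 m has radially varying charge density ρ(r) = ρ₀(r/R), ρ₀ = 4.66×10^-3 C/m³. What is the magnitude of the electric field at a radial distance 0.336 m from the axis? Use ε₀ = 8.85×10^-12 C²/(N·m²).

Choose a coaxial cylinder of radius r = 0.336 m (arbitrary length L) as the Gaussian surface (r > R, full charge per length enclosed).
λ_enc = 2π ∫₀^R ρ₀(r'/R)^1 r' dr' = 2πρ₀R²/3 = 3.127×10^-4 C/m.
By Gauss's law (flux through the curved wall only), E·2πrL = λ_enc L/ε₀.
E = |λ_enc|/(2πε₀r) = (3.127×10^-4)/(2π·8.85×10^-12·0.336) = 1.67e7 N/C.

E = 1.67×10^7 V/m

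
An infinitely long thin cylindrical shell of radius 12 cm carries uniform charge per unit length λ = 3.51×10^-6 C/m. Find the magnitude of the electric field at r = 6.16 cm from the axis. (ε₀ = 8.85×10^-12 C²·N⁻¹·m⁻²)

By cylindrical symmetry E is radial; use a coaxial Gaussian cylinder of radius 6.16 cm and length L (r < 12 cm, inside the shell).
All the surface charge lies outside this cylinder: Q_enc = 0, hence E = 0.

E = 0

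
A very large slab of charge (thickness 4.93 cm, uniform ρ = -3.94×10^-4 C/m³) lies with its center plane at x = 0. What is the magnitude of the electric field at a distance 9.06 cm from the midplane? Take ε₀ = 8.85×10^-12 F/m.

E = 1.10×10^6 V/m

The point |x| = 9.06 cm lies outside the slab (half-thickness 0.02465 m). A symmetric pillbox spanning the full slab encloses Q_enc = ρ·d·A.
Flux = 2EA ⇒ E = |ρ|d/(2ε₀), independent of distance outside.
E = (3.94×10^-4)(0.0493)/(2·8.85×10^-12) = 1.10×10^6 N/C.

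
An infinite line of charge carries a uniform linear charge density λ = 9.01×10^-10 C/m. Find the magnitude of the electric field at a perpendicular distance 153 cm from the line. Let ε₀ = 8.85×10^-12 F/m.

Choose a coaxial cylinder of radius r = 153 cm (arbitrary length L) as the Gaussian surface.
Q_enc = λL, so λ_enc = 9.01×10^-10 C/m.
Since E is radial and uniform over the curved surface, Φ = E·2πrL = Q_enc/ε₀ = λ_enc L/ε₀.
E = |λ_enc|/(2πε₀r) = (9.01×10^-10)/(2π·8.85×10^-12·1.53) = 10.6 N/C.

E = 10.6 N/C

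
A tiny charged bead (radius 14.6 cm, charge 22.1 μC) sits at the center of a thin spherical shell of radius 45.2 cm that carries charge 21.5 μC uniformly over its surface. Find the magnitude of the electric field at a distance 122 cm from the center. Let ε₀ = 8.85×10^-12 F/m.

Symmetry ⇒ E = E(r) r̂. Gaussian sphere of radius r = 122 cm (r > 45.2 cm, enclosing both).
Q_enc = (22.1 μC) + (21.5 μC) = 4.36×10^-5 C.
Gauss's law: E·4πr² = Q_enc/ε₀.
E = |Q_enc|/(4πε₀r²) = (4.36e-5)/(4π·8.85×10^-12·(1.22)²) = 2.63×10^5 N/C.

E = 2.63×10^5 N/C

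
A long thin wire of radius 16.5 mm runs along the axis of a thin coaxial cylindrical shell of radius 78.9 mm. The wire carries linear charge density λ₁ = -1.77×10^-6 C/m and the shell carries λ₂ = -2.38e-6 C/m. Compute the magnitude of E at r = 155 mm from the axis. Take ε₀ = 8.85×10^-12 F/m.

Coaxial Gaussian cylinder, radius r = 155 mm, length L (r > 78.9 mm, enclosing both).
λ_enc = λ₁ + λ₂ = (-1.77×10^-6) + (-2.38×10^-6) = -4.15×10^-6 C/m.
Since E is radial and uniform over the curved surface, Φ = E·2πrL = Q_enc/ε₀ = λ_enc L/ε₀.
E = |λ_enc|/(2πε₀r) = (4.15×10^-6)/(2π·8.85×10^-12·0.155) = 4.81×10^5 N/C.

|E| ≈ 4.81×10^5 N/C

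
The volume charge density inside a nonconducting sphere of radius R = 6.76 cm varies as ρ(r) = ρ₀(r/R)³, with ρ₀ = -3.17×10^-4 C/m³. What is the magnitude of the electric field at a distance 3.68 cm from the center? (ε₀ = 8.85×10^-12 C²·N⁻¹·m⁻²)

3.54×10^4 N/C

Take a concentric spherical Gaussian surface of radius r = 3.68 cm (r < R).
Q_enc = ∫₀^r ρ(r')·4πr'² dr' = (4πρ₀/R³) ∫₀^r r'^5 dr' = 4πρ₀ r^6/(6·R³) = -5.338×10^-9 C.
Gauss's law: E·4πr² = Q_enc/ε₀.
E = |Q_enc|/(4πε₀r²) = (5.338×10^-9)/(4π·8.85×10^-12·(0.0368)²) = 3.54×10^4 N/C.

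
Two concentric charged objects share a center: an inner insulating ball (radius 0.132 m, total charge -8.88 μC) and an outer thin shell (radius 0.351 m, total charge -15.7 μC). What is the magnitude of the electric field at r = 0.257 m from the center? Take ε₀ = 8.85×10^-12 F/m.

Symmetry ⇒ E = E(r) r̂. Gaussian sphere of radius r = 0.257 m (between the bodies, 0.132 m < r < 0.351 m).
Only the inner charge is enclosed; the outer shell contributes nothing inside itself. Q_enc = -8.88 μC = -8.88e-6 C.
Since E is radial and uniform over the Gaussian sphere, Φ = E·4πr² = Q_enc/ε₀.
E = |Q_enc|/(4πε₀r²) = (8.88×10^-6)/(4π·8.85×10^-12·(0.257)²) = 1.21×10^6 N/C.

1.21×10^6 V/m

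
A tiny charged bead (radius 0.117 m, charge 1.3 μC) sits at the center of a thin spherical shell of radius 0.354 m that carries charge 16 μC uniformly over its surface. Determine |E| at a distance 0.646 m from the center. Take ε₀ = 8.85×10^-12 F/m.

E ≈ 3.73×10^5 N/C

By spherical symmetry E is radial; choose a Gaussian sphere of radius r = 0.646 m (r > 0.354 m, enclosing both).
Q_enc = (1.3 μC) + (16 μC) = 1.73e-5 C.
Gauss's law: E·4πr² = Q_enc/ε₀.
E = |Q_enc|/(4πε₀r²) = (1.73×10^-5)/(4π·8.85×10^-12·(0.646)²) = 3.73×10^5 N/C.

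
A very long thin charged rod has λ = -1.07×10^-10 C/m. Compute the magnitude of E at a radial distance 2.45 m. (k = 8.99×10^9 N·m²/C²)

By cylindrical symmetry E is radial; use a coaxial Gaussian cylinder of radius 2.45 m and length L.
Q_enc = λL, so λ_enc = -1.07×10^-10 C/m.
By Gauss's law (flux through the curved wall only), E·2πrL = λ_enc L/ε₀.
E = 2k|λ_enc|/r = 2(8.99×10^9)(1.07e-10)/(2.45) = 0.785 N/C.

E ≈ 0.785 N/C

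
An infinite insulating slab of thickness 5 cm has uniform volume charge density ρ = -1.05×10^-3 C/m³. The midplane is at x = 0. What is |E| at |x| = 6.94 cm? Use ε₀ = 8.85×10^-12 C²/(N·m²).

The point |x| = 6.94 cm lies outside the slab (half-thickness 0.025 m). A symmetric pillbox spanning the full slab encloses Q_enc = ρ·d·A.
Flux = 2EA ⇒ E = |ρ|d/(2ε₀), independent of distance outside.
E = (1.05×10^-3)(0.05)/(2·8.85×10^-12) = 2.97×10^6 N/C.

E ≈ 2.97×10^6 N/C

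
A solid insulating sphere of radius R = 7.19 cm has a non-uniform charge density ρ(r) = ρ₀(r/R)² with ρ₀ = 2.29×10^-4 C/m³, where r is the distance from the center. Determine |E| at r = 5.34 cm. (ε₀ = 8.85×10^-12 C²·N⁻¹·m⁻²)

1.52×10^5 N/C

By spherical symmetry E is radial; choose a Gaussian sphere of radius r = 5.34 cm (r < R).
Integrate the density: Q_enc = 4π ∫₀^r ρ₀(r'/R)^2 r'² dr' = 4πρ₀ r^5/(5·R²) = 4.834×10^-8 C.
By Gauss's law, ∮E·dA = E·4πr² = Q_enc/ε₀.
E = |Q_enc|/(4πε₀r²) = (4.834×10^-8)/(4π·8.85×10^-12·(0.0534)²) = 1.52×10^5 N/C.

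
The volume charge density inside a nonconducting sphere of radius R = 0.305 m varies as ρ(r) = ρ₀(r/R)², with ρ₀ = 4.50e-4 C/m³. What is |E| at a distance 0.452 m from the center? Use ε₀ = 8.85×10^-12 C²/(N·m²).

E ≈ 1.41e6 N/C

By spherical symmetry E is radial; choose a Gaussian sphere of radius r = 0.452 m (r > R, all charge enclosed).
Q_enc = 4π ∫₀^R ρ₀(r'/R)^2 r'² dr' = 4πρ₀R³/5 = 3.209e-5 C.
By Gauss's law, ∮E·dA = E·4πr² = Q_enc/ε₀.
E = |Q_enc|/(4πε₀r²) = (3.209×10^-5)/(4π·8.85×10^-12·(0.452)²) = 1.41×10^6 N/C.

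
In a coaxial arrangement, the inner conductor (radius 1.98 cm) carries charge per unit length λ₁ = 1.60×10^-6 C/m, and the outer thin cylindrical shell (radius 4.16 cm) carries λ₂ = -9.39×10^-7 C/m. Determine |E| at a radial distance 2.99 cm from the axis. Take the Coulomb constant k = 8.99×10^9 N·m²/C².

|E| = 9.62×10^5 N/C

Choose a coaxial cylinder of radius r = 2.99 cm (arbitrary length L) as the Gaussian surface (between the conductors, 1.98 cm < r < 4.16 cm).
Only the inner wire is enclosed; the outer shell contributes nothing inside itself. λ_enc = λ₁ = 1.60×10^-6 C/m.
Applying ∮E·dA = Q_enc/ε₀ with the end caps contributing no flux:
E = 2k|λ_enc|/r = 2(8.99×10^9)(1.60×10^-6)/(0.0299) = 9.62×10^5 N/C.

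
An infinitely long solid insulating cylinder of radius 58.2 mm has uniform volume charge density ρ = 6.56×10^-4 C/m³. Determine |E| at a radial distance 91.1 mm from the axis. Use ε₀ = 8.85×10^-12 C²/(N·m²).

E = 1.38e6 N/C

Choose a coaxial cylinder of radius r = 91.1 mm (arbitrary length L) as the Gaussian surface (r > 58.2 mm, full cross-section enclosed).
λ_enc = ρ·πR² = (6.56e-4)π(0.0582)² = 6.981e-6 C/m.
Since E is radial and uniform over the curved surface, Φ = E·2πrL = Q_enc/ε₀ = λ_enc L/ε₀.
E = |λ_enc|/(2πε₀r) = (6.981×10^-6)/(2π·8.85×10^-12·0.0911) = 1.38e6 N/C.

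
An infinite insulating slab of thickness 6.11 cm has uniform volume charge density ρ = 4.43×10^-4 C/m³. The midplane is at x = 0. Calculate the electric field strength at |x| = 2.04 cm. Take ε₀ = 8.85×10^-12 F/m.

1.02e6 N/C

By symmetry E is perpendicular to the slab. A Gaussian pillbox from −2.04 cm to +2.04 cm (face area A) lies entirely within the slab.
Q_enc = ρ·(2x)·A and flux = 2EA, so 2EA = 2ρxA/ε₀ ⇒ E = |ρ|x/ε₀.
E = (4.43×10^-4)(0.0204)/(8.85×10^-12) = 1.02×10^6 N/C.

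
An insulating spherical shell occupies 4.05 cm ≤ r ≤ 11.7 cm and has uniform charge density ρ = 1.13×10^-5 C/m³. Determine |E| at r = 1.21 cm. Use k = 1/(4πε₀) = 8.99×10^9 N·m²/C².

|E| = 0 N/C

Use a concentric Gaussian sphere at r = 1.21 cm (r < 4.05 cm, inside the empty cavity).
Q_enc = 0 (all charge lies at larger r); Gauss's law gives E = 0.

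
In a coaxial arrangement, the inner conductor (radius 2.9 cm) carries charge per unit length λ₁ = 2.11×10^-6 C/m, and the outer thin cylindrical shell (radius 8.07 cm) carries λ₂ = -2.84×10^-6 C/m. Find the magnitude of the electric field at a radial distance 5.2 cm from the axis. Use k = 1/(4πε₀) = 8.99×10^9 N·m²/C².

|E| = 7.30×10^5 N/C

By cylindrical symmetry E is radial; use a coaxial Gaussian cylinder of radius 5.2 cm and length L (between the conductors, 2.9 cm < r < 8.07 cm).
Only the inner wire is enclosed; the outer shell contributes nothing inside itself. λ_enc = λ₁ = 2.11×10^-6 C/m.
Applying ∮E·dA = Q_enc/ε₀ with the end caps contributing no flux:
E = 2k|λ_enc|/r = 2(8.99×10^9)(2.11×10^-6)/(0.052) = 7.30e5 N/C.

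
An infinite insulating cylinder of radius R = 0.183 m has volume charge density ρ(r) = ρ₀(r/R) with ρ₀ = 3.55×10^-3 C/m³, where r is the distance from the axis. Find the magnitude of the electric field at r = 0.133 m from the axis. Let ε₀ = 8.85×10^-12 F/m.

E ≈ 1.29×10^7 N/C

Choose a coaxial cylinder of radius r = 0.133 m (arbitrary length L) as the Gaussian surface (r < R).
λ_enc = ∫₀^r ρ(r')·2πr' dr' = (2πρ₀/R)·r^3/3 = 9.559×10^-5 C/m.
Applying ∮E·dA = Q_enc/ε₀ with the end caps contributing no flux:
E = |λ_enc|/(2πε₀r) = (9.559e-5)/(2π·8.85×10^-12·0.133) = 1.29e7 N/C.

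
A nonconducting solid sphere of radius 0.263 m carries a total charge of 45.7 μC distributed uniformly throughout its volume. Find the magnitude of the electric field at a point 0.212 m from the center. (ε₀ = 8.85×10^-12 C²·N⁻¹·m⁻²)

Symmetry ⇒ E = E(r) r̂. Gaussian sphere of radius r = 0.212 m (r < R).
Only the charge within r is enclosed: Q_enc = Q·(r/R)³ = (45.7 μC)·(0.212 m/0.263 m)³ = 2.394×10^-5 C.
Gauss's law: E·4πr² = Q_enc/ε₀.
E = |Q_enc|/(4πε₀r²) = (2.394e-5)/(4π·8.85×10^-12·(0.212)²) = 4.79×10^6 N/C.

|E| ≈ 4.79×10^6 N/C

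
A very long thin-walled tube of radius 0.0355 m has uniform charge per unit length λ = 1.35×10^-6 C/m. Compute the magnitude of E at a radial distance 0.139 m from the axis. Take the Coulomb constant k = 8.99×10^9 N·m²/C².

By cylindrical symmetry E is radial; use a coaxial Gaussian cylinder of radius 0.139 m and length L (r > 0.0355 m).
The full line charge is enclosed: λ_enc = 1.35e-6 C/m.
Since E is radial and uniform over the curved surface, Φ = E·2πrL = Q_enc/ε₀ = λ_enc L/ε₀.
E = 2k|λ_enc|/r = 2(8.99×10^9)(1.35×10^-6)/(0.139) = 1.75×10^5 N/C.

E ≈ 1.75×10^5 V/m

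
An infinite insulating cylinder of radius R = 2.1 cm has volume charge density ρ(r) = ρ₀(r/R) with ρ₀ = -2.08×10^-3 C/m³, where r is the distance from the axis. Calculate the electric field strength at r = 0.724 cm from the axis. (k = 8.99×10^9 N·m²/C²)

Coaxial Gaussian cylinder, radius r = 0.724 cm, length L (r < R).
λ_enc = ∫₀^r ρ(r')·2πr' dr' = (2πρ₀/R)·r^3/3 = -7.873e-8 C/m.
By Gauss's law (flux through the curved wall only), E·2πrL = λ_enc L/ε₀.
E = 2k|λ_enc|/r = 2(8.99×10^9)(7.873×10^-8)/(0.00724) = 1.96×10^5 N/C.

|E| ≈ 1.96×10^5 N/C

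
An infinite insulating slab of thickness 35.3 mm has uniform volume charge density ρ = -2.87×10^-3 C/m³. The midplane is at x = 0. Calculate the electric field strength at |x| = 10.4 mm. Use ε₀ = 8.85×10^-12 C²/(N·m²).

|E| = 3.37×10^6 V/m

By symmetry E is perpendicular to the slab. A Gaussian pillbox from −10.4 mm to +10.4 mm (face area A) lies entirely within the slab.
Q_enc = ρ·(2x)·A and flux = 2EA, so 2EA = 2ρxA/ε₀ ⇒ E = |ρ|x/ε₀.
E = (2.87e-3)(0.0104)/(8.85×10^-12) = 3.37×10^6 N/C.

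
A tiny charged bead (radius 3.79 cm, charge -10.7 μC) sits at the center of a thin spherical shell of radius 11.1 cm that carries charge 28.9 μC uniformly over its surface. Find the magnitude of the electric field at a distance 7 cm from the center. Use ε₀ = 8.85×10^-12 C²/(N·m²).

Take a concentric spherical Gaussian surface of radius r = 7 cm (between the bodies, 3.79 cm < r < 11.1 cm).
The shell at 11.1 cm lies outside the Gaussian surface, so Q_enc = -10.7 μC = -1.07×10^-5 C.
By Gauss's law, ∮E·dA = E·4πr² = Q_enc/ε₀.
E = |Q_enc|/(4πε₀r²) = (1.07e-5)/(4π·8.85×10^-12·(0.07)²) = 1.96×10^7 N/C.

E ≈ 1.96e7 N/C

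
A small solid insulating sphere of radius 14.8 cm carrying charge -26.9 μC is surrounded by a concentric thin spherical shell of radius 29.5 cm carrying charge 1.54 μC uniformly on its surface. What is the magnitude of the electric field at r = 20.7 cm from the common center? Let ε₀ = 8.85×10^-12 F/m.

5.64e6 V/m

By spherical symmetry E is radial; choose a Gaussian sphere of radius r = 20.7 cm (between the bodies, 14.8 cm < r < 29.5 cm).
Only the inner charge is enclosed; the outer shell contributes nothing inside itself. Q_enc = -26.9 μC = -2.69×10^-5 C.
Since E is radial and uniform over the Gaussian sphere, Φ = E·4πr² = Q_enc/ε₀.
E = |Q_enc|/(4πε₀r²) = (2.69×10^-5)/(4π·8.85×10^-12·(0.207)²) = 5.64×10^6 N/C.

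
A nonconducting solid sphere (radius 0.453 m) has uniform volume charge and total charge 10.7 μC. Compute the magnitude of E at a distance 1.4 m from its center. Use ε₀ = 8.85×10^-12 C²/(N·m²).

|E| ≈ 4.91×10^4 N/C

Use a concentric Gaussian sphere at r = 1.4 m (r > R, so the entire charge is enclosed).
Q_enc = 10.7 μC = 1.07×10^-5 C.
Since E is radial and uniform over the Gaussian sphere, Φ = E·4πr² = Q_enc/ε₀.
E = |Q_enc|/(4πε₀r²) = (1.07×10^-5)/(4π·8.85×10^-12·(1.4)²) = 4.91×10^4 N/C.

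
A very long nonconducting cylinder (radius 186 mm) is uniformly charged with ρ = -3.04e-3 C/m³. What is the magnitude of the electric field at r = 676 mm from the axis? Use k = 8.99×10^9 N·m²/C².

E = 8.79×10^6 N/C

Coaxial Gaussian cylinder, radius r = 676 mm, length L (r > 186 mm, full cross-section enclosed).
λ_enc = ρ·πR² = (-3.04×10^-3)π(0.186)² = -3.304×10^-4 C/m.
Applying ∮E·dA = Q_enc/ε₀ with the end caps contributing no flux:
E = 2k|λ_enc|/r = 2(8.99×10^9)(3.304×10^-4)/(0.676) = 8.79×10^6 N/C.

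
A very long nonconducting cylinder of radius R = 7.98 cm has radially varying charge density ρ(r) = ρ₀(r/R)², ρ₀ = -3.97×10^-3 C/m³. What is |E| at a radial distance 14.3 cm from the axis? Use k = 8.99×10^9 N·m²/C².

E ≈ 4.99e6 N/C

By cylindrical symmetry E is radial; use a coaxial Gaussian cylinder of radius 14.3 cm and length L (r > R, full charge per length enclosed).
λ_enc = 2π ∫₀^R ρ₀(r'/R)^2 r' dr' = 2πρ₀R²/4 = -3.971×10^-5 C/m.
Gauss's law: E·2πrL = λ_enc L/ε₀.
E = 2k|λ_enc|/r = 2(8.99×10^9)(3.971×10^-5)/(0.143) = 4.99×10^6 N/C.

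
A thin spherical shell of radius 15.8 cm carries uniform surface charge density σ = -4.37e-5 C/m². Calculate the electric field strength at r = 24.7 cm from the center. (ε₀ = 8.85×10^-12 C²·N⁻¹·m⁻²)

|E| ≈ 2.02×10^6 V/m

Use a concentric Gaussian sphere at r = 24.7 cm (r > 15.8 cm).
The entire shell is enclosed: Q_enc = σ·4πR² = (-4.37e-5)·4π·(0.158)² = -1.371×10^-5 C.
Applying ∮E·dA = Q_enc/ε₀ with Φ = E(4πr²):
E = |Q_enc|/(4πε₀r²) = (1.371e-5)/(4π·8.85×10^-12·(0.247)²) = 2.02×10^6 N/C.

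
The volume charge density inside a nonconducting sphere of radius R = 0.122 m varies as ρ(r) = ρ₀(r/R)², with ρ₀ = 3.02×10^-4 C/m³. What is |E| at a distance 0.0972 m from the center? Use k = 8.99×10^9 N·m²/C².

By spherical symmetry E is radial; choose a Gaussian sphere of radius r = 0.0972 m (r < R).
Integrate the density: Q_enc = 4π ∫₀^r ρ₀(r'/R)^2 r'² dr' = 4πρ₀ r^5/(5·R²) = 4.424×10^-7 C.
Since E is radial and uniform over the Gaussian sphere, Φ = E·4πr² = Q_enc/ε₀.
E = k|Q_enc|/r² = (8.99×10^9)(4.424×10^-7)/(0.0972)² = 4.21×10^5 N/C.

|E| = 4.21×10^5 N/C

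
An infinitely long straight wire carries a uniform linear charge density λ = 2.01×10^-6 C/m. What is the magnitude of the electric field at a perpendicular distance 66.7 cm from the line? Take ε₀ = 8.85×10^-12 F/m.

By cylindrical symmetry E is radial; use a coaxial Gaussian cylinder of radius 66.7 cm and length L.
Q_enc = λL, so λ_enc = 2.01×10^-6 C/m.
By Gauss's law (flux through the curved wall only), E·2πrL = λ_enc L/ε₀.
E = |λ_enc|/(2πε₀r) = (2.01×10^-6)/(2π·8.85×10^-12·0.667) = 5.42×10^4 N/C.

|E| = 5.42×10^4 N/C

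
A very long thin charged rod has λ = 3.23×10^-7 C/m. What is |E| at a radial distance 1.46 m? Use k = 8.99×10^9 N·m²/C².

By cylindrical symmetry E is radial; use a coaxial Gaussian cylinder of radius 1.46 m and length L.
Q_enc = λL, so λ_enc = 3.23×10^-7 C/m.
Since E is radial and uniform over the curved surface, Φ = E·2πrL = Q_enc/ε₀ = λ_enc L/ε₀.
E = 2k|λ_enc|/r = 2(8.99×10^9)(3.23×10^-7)/(1.46) = 3.98×10^3 N/C.

3.98×10^3 N/C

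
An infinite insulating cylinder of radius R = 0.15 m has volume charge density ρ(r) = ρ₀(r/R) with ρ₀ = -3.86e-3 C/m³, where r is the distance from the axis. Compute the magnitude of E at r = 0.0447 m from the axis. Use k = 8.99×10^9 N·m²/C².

|E| = 1.94×10^6 N/C

By cylindrical symmetry E is radial; use a coaxial Gaussian cylinder of radius 0.0447 m and length L (r < R).
λ_enc = ∫₀^r ρ(r')·2πr' dr' = (2πρ₀/R)·r^3/3 = -4.814×10^-6 C/m.
By Gauss's law (flux through the curved wall only), E·2πrL = λ_enc L/ε₀.
E = 2k|λ_enc|/r = 2(8.99×10^9)(4.814×10^-6)/(0.0447) = 1.94×10^6 N/C.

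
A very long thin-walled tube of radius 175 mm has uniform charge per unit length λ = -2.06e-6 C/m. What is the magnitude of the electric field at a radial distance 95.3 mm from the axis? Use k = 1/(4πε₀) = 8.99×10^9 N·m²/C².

Coaxial Gaussian cylinder, radius r = 95.3 mm, length L (r < 175 mm, inside the shell).
No charge is enclosed, so Gauss's law gives E·2πrL = 0 ⇒ E = 0.

E = 0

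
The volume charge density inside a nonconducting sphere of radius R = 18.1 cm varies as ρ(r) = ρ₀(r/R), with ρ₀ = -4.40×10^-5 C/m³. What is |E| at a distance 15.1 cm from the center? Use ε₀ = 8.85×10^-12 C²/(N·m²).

|E| = 1.57e5 N/C

Symmetry ⇒ E = E(r) r̂. Gaussian sphere of radius r = 15.1 cm (r < R).
Q_enc = ∫₀^r ρ(r')·4πr'² dr' = (4πρ₀/R) ∫₀^r r'^3 dr' = 4πρ₀ r^4/(4·R) = -3.97×10^-7 C.
Gauss's law: E·4πr² = Q_enc/ε₀.
E = |Q_enc|/(4πε₀r²) = (3.97×10^-7)/(4π·8.85×10^-12·(0.151)²) = 1.57×10^5 N/C.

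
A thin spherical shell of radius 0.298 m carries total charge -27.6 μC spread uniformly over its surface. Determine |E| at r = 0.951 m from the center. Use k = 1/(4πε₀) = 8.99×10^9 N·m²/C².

By spherical symmetry E is radial; choose a Gaussian sphere of radius r = 0.951 m (r > 0.298 m).
The entire shell is enclosed: Q_enc = -2.76×10^-5 C.
Gauss's law: E·4πr² = Q_enc/ε₀.
E = k|Q_enc|/r² = (8.99×10^9)(2.76e-5)/(0.951)² = 2.74e5 N/C.

|E| ≈ 2.74×10^5 V/m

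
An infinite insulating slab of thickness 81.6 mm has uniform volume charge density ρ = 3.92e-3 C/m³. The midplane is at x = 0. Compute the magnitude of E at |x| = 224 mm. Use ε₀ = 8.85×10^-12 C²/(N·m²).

The point |x| = 224 mm lies outside the slab (half-thickness 0.0408 m). A symmetric pillbox spanning the full slab encloses Q_enc = ρ·d·A.
Flux = 2EA ⇒ E = |ρ|d/(2ε₀), independent of distance outside.
E = (3.92×10^-3)(0.0816)/(2·8.85×10^-12) = 1.81e7 N/C.

E = 1.81×10^7 N/C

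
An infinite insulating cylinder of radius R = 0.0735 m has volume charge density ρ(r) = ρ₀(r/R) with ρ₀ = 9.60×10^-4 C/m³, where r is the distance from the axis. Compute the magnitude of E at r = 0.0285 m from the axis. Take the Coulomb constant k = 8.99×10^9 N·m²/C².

4.00e5 N/C

Coaxial Gaussian cylinder, radius r = 0.0285 m, length L (r < R).
λ_enc = ∫₀^r ρ(r')·2πr' dr' = (2πρ₀/R)·r^3/3 = 6.333e-7 C/m.
Since E is radial and uniform over the curved surface, Φ = E·2πrL = Q_enc/ε₀ = λ_enc L/ε₀.
E = 2k|λ_enc|/r = 2(8.99×10^9)(6.333e-7)/(0.0285) = 4.00e5 N/C.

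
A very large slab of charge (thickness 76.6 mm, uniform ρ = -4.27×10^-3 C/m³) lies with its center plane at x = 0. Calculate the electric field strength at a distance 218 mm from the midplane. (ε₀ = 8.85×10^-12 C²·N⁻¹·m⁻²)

|E| ≈ 1.85×10^7 N/C

The point |x| = 218 mm lies outside the slab (half-thickness 0.0383 m). A symmetric pillbox spanning the full slab encloses Q_enc = ρ·d·A.
Flux = 2EA ⇒ E = |ρ|d/(2ε₀), independent of distance outside.
E = (4.27×10^-3)(0.0766)/(2·8.85×10^-12) = 1.85e7 N/C.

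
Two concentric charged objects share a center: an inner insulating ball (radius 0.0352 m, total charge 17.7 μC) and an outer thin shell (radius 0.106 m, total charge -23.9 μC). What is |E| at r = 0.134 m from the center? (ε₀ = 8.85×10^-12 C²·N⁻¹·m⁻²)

|E| = 3.10×10^6 N/C

Symmetry ⇒ E = E(r) r̂. Gaussian sphere of radius r = 0.134 m (r > 0.106 m, enclosing both).
Q_enc = (17.7 μC) + (-23.9 μC) = -6.20e-6 C.
Applying ∮E·dA = Q_enc/ε₀ with Φ = E(4πr²):
E = |Q_enc|/(4πε₀r²) = (6.20e-6)/(4π·8.85×10^-12·(0.134)²) = 3.10×10^6 N/C.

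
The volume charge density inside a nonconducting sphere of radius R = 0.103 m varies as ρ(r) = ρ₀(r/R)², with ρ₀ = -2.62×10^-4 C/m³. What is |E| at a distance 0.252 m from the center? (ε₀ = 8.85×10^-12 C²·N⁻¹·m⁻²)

Take a concentric spherical Gaussian surface of radius r = 0.252 m (r > R, all charge enclosed).
Q_enc = 4π ∫₀^R ρ₀(r'/R)^2 r'² dr' = 4πρ₀R³/5 = -7.195×10^-7 C.
By Gauss's law, ∮E·dA = E·4πr² = Q_enc/ε₀.
E = |Q_enc|/(4πε₀r²) = (7.195e-7)/(4π·8.85×10^-12·(0.252)²) = 1.02×10^5 N/C.

|E| ≈ 1.02×10^5 N/C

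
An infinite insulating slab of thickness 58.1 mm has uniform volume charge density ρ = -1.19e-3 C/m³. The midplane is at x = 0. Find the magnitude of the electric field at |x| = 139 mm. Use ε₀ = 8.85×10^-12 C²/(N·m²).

3.91×10^6 N/C

The point |x| = 139 mm lies outside the slab (half-thickness 0.02905 m). A symmetric pillbox spanning the full slab encloses Q_enc = ρ·d·A.
Flux = 2EA ⇒ E = |ρ|d/(2ε₀), independent of distance outside.
E = (1.19×10^-3)(0.0581)/(2·8.85×10^-12) = 3.91×10^6 N/C.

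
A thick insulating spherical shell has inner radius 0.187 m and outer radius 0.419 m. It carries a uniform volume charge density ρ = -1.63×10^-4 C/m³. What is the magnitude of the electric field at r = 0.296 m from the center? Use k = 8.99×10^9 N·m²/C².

E ≈ 1.36e6 N/C

Use a concentric Gaussian sphere at r = 0.296 m (within the shell material, 0.187 m < r < 0.419 m).
Only the shell between 0.187 m and r is enclosed: Q_enc = ρ·(4π/3)(r³ − a³) = (-1.63e-4)·(4π/3)·((0.296)³ − (0.187)³) = -1.324×10^-5 C.
Applying ∮E·dA = Q_enc/ε₀ with Φ = E(4πr²):
E = k|Q_enc|/r² = (8.99×10^9)(1.324×10^-5)/(0.296)² = 1.36×10^6 N/C.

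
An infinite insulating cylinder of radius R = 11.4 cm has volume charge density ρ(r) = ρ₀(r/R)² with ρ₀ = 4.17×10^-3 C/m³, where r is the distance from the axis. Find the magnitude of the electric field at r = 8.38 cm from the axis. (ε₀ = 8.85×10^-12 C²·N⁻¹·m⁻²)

By cylindrical symmetry E is radial; use a coaxial Gaussian cylinder of radius 8.38 cm and length L (r < R).
Integrating ρ over the cross-section to radius r: λ_enc = (2πρ₀/R²) ∫₀^r r'^3 dr' = 2πρ₀ r^4/(4·R²) = 2.486×10^-5 C/m.
Since E is radial and uniform over the curved surface, Φ = E·2πrL = Q_enc/ε₀ = λ_enc L/ε₀.
E = |λ_enc|/(2πε₀r) = (2.486×10^-5)/(2π·8.85×10^-12·0.0838) = 5.33e6 N/C.

|E| = 5.33×10^6 N/C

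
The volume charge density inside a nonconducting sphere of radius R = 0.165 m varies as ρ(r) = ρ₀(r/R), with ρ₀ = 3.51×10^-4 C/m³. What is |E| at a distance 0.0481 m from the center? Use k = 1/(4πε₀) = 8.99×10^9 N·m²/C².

Symmetry ⇒ E = E(r) r̂. Gaussian sphere of radius r = 0.0481 m (r < R).
Q_enc = ∫₀^r ρ(r')·4πr'² dr' = (4πρ₀/R) ∫₀^r r'^3 dr' = 4πρ₀ r^4/(4·R) = 3.577e-8 C.
Applying ∮E·dA = Q_enc/ε₀ with Φ = E(4πr²):
E = k|Q_enc|/r² = (8.99×10^9)(3.577×10^-8)/(0.0481)² = 1.39e5 N/C.

E = 1.39×10^5 N/C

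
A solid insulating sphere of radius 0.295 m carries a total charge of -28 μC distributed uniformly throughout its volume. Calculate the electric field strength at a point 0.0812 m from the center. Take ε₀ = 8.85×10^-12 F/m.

E ≈ 7.96e5 V/m

Use a concentric Gaussian sphere at r = 0.0812 m (r < R).
For a uniform sphere the enclosed fraction is (r/R)³, so Q_enc = (-28 μC)(0.0812/0.295)³ = -5.839e-7 C.
Since E is radial and uniform over the Gaussian sphere, Φ = E·4πr² = Q_enc/ε₀.
E = |Q_enc|/(4πε₀r²) = (5.839×10^-7)/(4π·8.85×10^-12·(0.0812)²) = 7.96e5 N/C.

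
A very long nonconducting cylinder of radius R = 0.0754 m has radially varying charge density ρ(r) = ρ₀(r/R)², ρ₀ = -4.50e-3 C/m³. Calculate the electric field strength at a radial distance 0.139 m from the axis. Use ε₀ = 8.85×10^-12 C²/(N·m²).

Take a coaxial cylindrical Gaussian surface of radius r = 0.139 m and length L (r > R, full charge per length enclosed).
λ_enc = 2π ∫₀^R ρ₀(r'/R)^2 r' dr' = 2πρ₀R²/4 = -4.019e-5 C/m.
Applying ∮E·dA = Q_enc/ε₀ with the end caps contributing no flux:
E = |λ_enc|/(2πε₀r) = (4.019e-5)/(2π·8.85×10^-12·0.139) = 5.20×10^6 N/C.

|E| ≈ 5.20×10^6 N/C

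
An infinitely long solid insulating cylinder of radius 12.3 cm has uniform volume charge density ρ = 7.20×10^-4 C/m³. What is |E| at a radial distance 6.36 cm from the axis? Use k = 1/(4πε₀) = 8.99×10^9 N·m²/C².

2.59e6 N/C

Take a coaxial cylindrical Gaussian surface of radius r = 6.36 cm and length L (r < R).
Charge inside radius r per length L is ρ·πr²·L, so λ_enc = ρπr² = 9.149×10^-6 C/m.
Applying ∮E·dA = Q_enc/ε₀ with the end caps contributing no flux:
E = 2k|λ_enc|/r = 2(8.99×10^9)(9.149×10^-6)/(0.0636) = 2.59e6 N/C.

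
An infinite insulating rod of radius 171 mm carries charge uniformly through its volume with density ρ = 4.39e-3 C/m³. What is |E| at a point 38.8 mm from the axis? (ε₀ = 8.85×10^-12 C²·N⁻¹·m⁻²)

By cylindrical symmetry E is radial; use a coaxial Gaussian cylinder of radius 38.8 mm and length L (r < R).
Charge inside radius r per length L is ρ·πr²·L, so λ_enc = ρπr² = 2.076×10^-5 C/m.
Since E is radial and uniform over the curved surface, Φ = E·2πrL = Q_enc/ε₀ = λ_enc L/ε₀.
E = |λ_enc|/(2πε₀r) = (2.076×10^-5)/(2π·8.85×10^-12·0.0388) = 9.62×10^6 N/C.

E ≈ 9.62e6 N/C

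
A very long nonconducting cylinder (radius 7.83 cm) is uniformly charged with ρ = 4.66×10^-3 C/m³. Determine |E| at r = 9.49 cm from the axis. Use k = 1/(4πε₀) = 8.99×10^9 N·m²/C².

|E| = 1.70e7 N/C

Coaxial Gaussian cylinder, radius r = 9.49 cm, length L (r > 7.83 cm, full cross-section enclosed).
λ_enc = ρ·πR² = (4.66e-3)π(0.0783)² = 8.976×10^-5 C/m.
Applying ∮E·dA = Q_enc/ε₀ with the end caps contributing no flux:
E = 2k|λ_enc|/r = 2(8.99×10^9)(8.976e-5)/(0.0949) = 1.70×10^7 N/C.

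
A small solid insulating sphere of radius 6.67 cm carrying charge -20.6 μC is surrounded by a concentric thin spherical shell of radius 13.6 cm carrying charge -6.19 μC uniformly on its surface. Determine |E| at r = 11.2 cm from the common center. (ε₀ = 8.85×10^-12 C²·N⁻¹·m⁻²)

|E| ≈ 1.48×10^7 N/C

By spherical symmetry E is radial; choose a Gaussian sphere of radius r = 11.2 cm (between the bodies, 6.67 cm < r < 13.6 cm).
Only the inner charge is enclosed; the outer shell contributes nothing inside itself. Q_enc = -20.6 μC = -2.06×10^-5 C.
Applying ∮E·dA = Q_enc/ε₀ with Φ = E(4πr²):
E = |Q_enc|/(4πε₀r²) = (2.06e-5)/(4π·8.85×10^-12·(0.112)²) = 1.48×10^7 N/C.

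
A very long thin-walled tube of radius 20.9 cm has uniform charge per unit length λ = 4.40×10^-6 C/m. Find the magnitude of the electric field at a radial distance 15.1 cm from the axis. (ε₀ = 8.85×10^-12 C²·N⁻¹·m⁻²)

E = 0 (no enclosed charge)

Take a coaxial cylindrical Gaussian surface of radius r = 15.1 cm and length L (r < 20.9 cm, inside the shell).
No charge is enclosed, so Gauss's law gives E·2πrL = 0 ⇒ E = 0.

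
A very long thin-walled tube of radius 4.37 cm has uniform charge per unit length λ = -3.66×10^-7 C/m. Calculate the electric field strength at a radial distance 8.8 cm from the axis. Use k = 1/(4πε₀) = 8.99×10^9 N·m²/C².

By cylindrical symmetry E is radial; use a coaxial Gaussian cylinder of radius 8.8 cm and length L (r > 4.37 cm).
The full line charge is enclosed: λ_enc = -3.66×10^-7 C/m.
Gauss's law: E·2πrL = λ_enc L/ε₀.
E = 2k|λ_enc|/r = 2(8.99×10^9)(3.66×10^-7)/(0.088) = 7.48×10^4 N/C.

7.48×10^4 N/C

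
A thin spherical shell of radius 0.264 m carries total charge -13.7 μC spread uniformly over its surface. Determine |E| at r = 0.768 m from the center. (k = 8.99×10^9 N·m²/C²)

By spherical symmetry E is radial; choose a Gaussian sphere of radius r = 0.768 m (r > 0.264 m).
The entire shell is enclosed: Q_enc = -1.37×10^-5 C.
Applying ∮E·dA = Q_enc/ε₀ with Φ = E(4πr²):
E = k|Q_enc|/r² = (8.99×10^9)(1.37×10^-5)/(0.768)² = 2.09×10^5 N/C.

2.09×10^5 N/C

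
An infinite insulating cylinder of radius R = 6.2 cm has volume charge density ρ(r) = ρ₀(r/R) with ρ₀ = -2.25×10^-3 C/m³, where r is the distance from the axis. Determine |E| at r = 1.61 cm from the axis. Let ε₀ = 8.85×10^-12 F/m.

|E| = 3.54×10^5 N/C

By cylindrical symmetry E is radial; use a coaxial Gaussian cylinder of radius 1.61 cm and length L (r < R).
Integrating ρ over the cross-section to radius r: λ_enc = (2πρ₀/R) ∫₀^r r'^2 dr' = 2πρ₀ r^3/(3·R) = -3.172×10^-7 C/m.
Gauss's law: E·2πrL = λ_enc L/ε₀.
E = |λ_enc|/(2πε₀r) = (3.172e-7)/(2π·8.85×10^-12·0.0161) = 3.54×10^5 N/C.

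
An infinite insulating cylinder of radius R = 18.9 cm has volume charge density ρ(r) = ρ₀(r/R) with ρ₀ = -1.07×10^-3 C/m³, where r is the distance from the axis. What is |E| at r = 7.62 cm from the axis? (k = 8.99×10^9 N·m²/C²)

1.24×10^6 N/C

Choose a coaxial cylinder of radius r = 7.62 cm (arbitrary length L) as the Gaussian surface (r < R).
λ_enc = ∫₀^r ρ(r')·2πr' dr' = (2πρ₀/R)·r^3/3 = -5.246×10^-6 C/m.
Since E is radial and uniform over the curved surface, Φ = E·2πrL = Q_enc/ε₀ = λ_enc L/ε₀.
E = 2k|λ_enc|/r = 2(8.99×10^9)(5.246×10^-6)/(0.0762) = 1.24e6 N/C.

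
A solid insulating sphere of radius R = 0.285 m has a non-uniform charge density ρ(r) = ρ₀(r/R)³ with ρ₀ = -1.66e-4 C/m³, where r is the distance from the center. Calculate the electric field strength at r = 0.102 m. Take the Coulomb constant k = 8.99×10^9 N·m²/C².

1.46×10^4 V/m

Take a concentric spherical Gaussian surface of radius r = 0.102 m (r < R).
Integrate the density: Q_enc = 4π ∫₀^r ρ₀(r'/R)^3 r'² dr' = 4πρ₀ r^6/(6·R³) = -1.691×10^-8 C.
Since E is radial and uniform over the Gaussian sphere, Φ = E·4πr² = Q_enc/ε₀.
E = k|Q_enc|/r² = (8.99×10^9)(1.691×10^-8)/(0.102)² = 1.46×10^4 N/C.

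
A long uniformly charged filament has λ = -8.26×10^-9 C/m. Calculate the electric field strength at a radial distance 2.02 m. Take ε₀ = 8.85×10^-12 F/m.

E ≈ 73.5 V/m

Take a coaxial cylindrical Gaussian surface of radius r = 2.02 m and length L.
Q_enc = λL, so λ_enc = -8.26e-9 C/m.
Applying ∮E·dA = Q_enc/ε₀ with the end caps contributing no flux:
E = |λ_enc|/(2πε₀r) = (8.26×10^-9)/(2π·8.85×10^-12·2.02) = 73.5 N/C.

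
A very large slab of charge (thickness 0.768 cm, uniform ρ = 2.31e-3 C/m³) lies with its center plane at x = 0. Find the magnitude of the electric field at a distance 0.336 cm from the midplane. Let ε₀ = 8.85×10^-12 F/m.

By symmetry E is perpendicular to the slab. A Gaussian pillbox from −0.336 cm to +0.336 cm (face area A) lies entirely within the slab.
Q_enc = ρ·(2x)·A and flux = 2EA, so 2EA = 2ρxA/ε₀ ⇒ E = |ρ|x/ε₀.
E = (2.31×10^-3)(0.00336)/(8.85×10^-12) = 8.77×10^5 N/C.

E = 8.77×10^5 N/C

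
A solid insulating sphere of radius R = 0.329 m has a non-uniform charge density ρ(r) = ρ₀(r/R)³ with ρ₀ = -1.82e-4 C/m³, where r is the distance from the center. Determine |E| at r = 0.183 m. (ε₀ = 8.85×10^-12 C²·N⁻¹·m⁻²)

Take a concentric spherical Gaussian surface of radius r = 0.183 m (r < R).
Integrate the density: Q_enc = 4π ∫₀^r ρ₀(r'/R)^3 r'² dr' = 4πρ₀ r^6/(6·R³) = -4.02×10^-7 C.
Since E is radial and uniform over the Gaussian sphere, Φ = E·4πr² = Q_enc/ε₀.
E = |Q_enc|/(4πε₀r²) = (4.02e-7)/(4π·8.85×10^-12·(0.183)²) = 1.08×10^5 N/C.

1.08×10^5 N/C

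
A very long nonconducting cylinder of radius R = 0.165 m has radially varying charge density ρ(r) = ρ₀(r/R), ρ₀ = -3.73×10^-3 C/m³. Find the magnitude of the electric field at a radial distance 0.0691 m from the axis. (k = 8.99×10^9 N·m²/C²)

By cylindrical symmetry E is radial; use a coaxial Gaussian cylinder of radius 0.0691 m and length L (r < R).
Integrating ρ over the cross-section to radius r: λ_enc = (2πρ₀/R) ∫₀^r r'^2 dr' = 2πρ₀ r^3/(3·R) = -1.562×10^-5 C/m.
Applying ∮E·dA = Q_enc/ε₀ with the end caps contributing no flux:
E = 2k|λ_enc|/r = 2(8.99×10^9)(1.562e-5)/(0.0691) = 4.06e6 N/C.

|E| = 4.06×10^6 N/C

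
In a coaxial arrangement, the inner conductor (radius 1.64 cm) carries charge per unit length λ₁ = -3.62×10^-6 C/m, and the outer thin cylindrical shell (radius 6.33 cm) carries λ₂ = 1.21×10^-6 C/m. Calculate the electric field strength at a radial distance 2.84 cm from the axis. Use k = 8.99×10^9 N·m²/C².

|E| = 2.29×10^6 V/m

Take a coaxial cylindrical Gaussian surface of radius r = 2.84 cm and length L (between the conductors, 1.64 cm < r < 6.33 cm).
The shell at 6.33 cm lies outside the Gaussian surface, so λ_enc = λ₁ = -3.62×10^-6 C/m.
Gauss's law: E·2πrL = λ_enc L/ε₀.
E = 2k|λ_enc|/r = 2(8.99×10^9)(3.62e-6)/(0.0284) = 2.29×10^6 N/C.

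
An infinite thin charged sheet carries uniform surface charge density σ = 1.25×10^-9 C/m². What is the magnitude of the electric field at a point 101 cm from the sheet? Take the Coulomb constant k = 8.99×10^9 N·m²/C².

|E| ≈ 70.6 N/C

Choose a cylindrical pillbox piercing the sheet, end faces (area A) parallel to it.
Only the two end caps contribute flux: Φ = 2EA. With Q_enc = σA, Gauss's law gives E = |σ|/(2ε₀).
E = 2πk|σ| = 2π(8.99×10^9)(1.25×10^-9) = 70.6 N/C.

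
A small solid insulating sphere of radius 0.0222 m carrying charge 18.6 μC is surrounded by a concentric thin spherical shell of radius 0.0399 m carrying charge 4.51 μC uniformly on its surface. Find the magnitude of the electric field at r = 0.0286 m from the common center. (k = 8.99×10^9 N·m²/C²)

|E| = 2.04×10^8 N/C

By spherical symmetry E is radial; choose a Gaussian sphere of radius r = 0.0286 m (between the bodies, 0.0222 m < r < 0.0399 m).
The shell at 0.0399 m lies outside the Gaussian surface, so Q_enc = 18.6 μC = 1.86×10^-5 C.
Since E is radial and uniform over the Gaussian sphere, Φ = E·4πr² = Q_enc/ε₀.
E = k|Q_enc|/r² = (8.99×10^9)(1.86×10^-5)/(0.0286)² = 2.04×10^8 N/C.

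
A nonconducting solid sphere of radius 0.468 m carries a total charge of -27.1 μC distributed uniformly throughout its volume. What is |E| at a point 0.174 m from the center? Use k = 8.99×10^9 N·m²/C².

E = 4.14×10^5 N/C

Use a concentric Gaussian sphere at r = 0.174 m (r < R).
For a uniform sphere the enclosed fraction is (r/R)³, so Q_enc = (-27.1 μC)(0.174/0.468)³ = -1.393e-6 C.
Applying ∮E·dA = Q_enc/ε₀ with Φ = E(4πr²):
E = k|Q_enc|/r² = (8.99×10^9)(1.393×10^-6)/(0.174)² = 4.14e5 N/C.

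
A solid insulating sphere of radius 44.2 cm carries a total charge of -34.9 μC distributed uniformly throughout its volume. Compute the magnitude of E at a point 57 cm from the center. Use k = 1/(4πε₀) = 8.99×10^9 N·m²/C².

|E| = 9.66×10^5 N/C

By spherical symmetry E is radial; choose a Gaussian sphere of radius r = 57 cm (r > R, so the entire charge is enclosed).
Q_enc = -34.9 μC = -3.49×10^-5 C.
By Gauss's law, ∮E·dA = E·4πr² = Q_enc/ε₀.
E = k|Q_enc|/r² = (8.99×10^9)(3.49×10^-5)/(0.57)² = 9.66×10^5 N/C.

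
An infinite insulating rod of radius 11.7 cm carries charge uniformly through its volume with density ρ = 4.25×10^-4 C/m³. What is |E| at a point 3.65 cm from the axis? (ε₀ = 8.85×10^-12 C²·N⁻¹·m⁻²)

|E| ≈ 8.76×10^5 V/m

By cylindrical symmetry E is radial; use a coaxial Gaussian cylinder of radius 3.65 cm and length L (r < R).
Enclosed charge per unit length: λ_enc = ρ·πr² = (4.25×10^-4)π(0.0365)² = 1.779e-6 C/m.
Since E is radial and uniform over the curved surface, Φ = E·2πrL = Q_enc/ε₀ = λ_enc L/ε₀.
E = |λ_enc|/(2πε₀r) = (1.779e-6)/(2π·8.85×10^-12·0.0365) = 8.76×10^5 N/C.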